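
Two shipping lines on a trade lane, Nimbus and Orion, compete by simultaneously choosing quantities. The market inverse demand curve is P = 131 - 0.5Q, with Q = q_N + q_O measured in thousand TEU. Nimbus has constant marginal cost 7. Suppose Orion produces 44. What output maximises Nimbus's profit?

With the rival's output fixed at 44, Nimbus's profit is π_N = (131 - (1/2)·44 - (1/2)q_N)q_N - (7q_N) = (109 - (1/2)q_N)q_N - (7q_N).
∂π_N/∂q_N = 102 - q_N = 0, so q_N = 102.

102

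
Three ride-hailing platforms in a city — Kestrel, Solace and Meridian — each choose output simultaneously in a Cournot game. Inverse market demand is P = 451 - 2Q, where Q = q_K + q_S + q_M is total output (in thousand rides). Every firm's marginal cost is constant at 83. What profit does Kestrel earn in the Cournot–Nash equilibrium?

Each firm earns π_i = (451 - 2Q)q_i - 83q_i.
First-order condition (treating rivals' output as given): 368 - 4q_i - 2·Σ_{j≠i} q_j = 0.
By symmetry each firm produces the same amount; substituting Σ_{j≠i} q_j = 2q_i yields q_i = 368/8 = 46.
Price P = 451 - 2·138 = 175.
Kestrel's profit: (175 - 83)·46 = 4232.

4232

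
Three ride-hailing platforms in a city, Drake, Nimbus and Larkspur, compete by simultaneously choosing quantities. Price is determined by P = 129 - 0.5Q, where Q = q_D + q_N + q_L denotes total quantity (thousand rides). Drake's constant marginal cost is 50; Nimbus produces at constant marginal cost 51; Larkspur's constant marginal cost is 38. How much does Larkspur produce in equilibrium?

58

Drake's profit: π_D = (129 - 0.5Q)q_D - (50q_D). Setting ∂π_D/∂q_D = 0: 79 - q_D - (1/2)(q_N + q_L) = 0.
Nimbus's profit: π_N = (129 - 0.5Q)q_N - (51q_N). Setting ∂π_N/∂q_N = 0: 78 - q_N - (1/2)(q_D + q_L) = 0.
Larkspur's profit: π_L = (129 - 0.5Q)q_L - (38q_L). Setting ∂π_L/∂q_L = 0: 91 - q_L - (1/2)(q_D + q_N) = 0.
Summing all 3 equations gives 248 − 2Q = 0, hence Q = 124.
Back-substituting: q_D = (79 − 62)/(1/2) = 34, q_N = (78 − 62)/(1/2) = 32, q_L = (91 − 62)/(1/2) = 58.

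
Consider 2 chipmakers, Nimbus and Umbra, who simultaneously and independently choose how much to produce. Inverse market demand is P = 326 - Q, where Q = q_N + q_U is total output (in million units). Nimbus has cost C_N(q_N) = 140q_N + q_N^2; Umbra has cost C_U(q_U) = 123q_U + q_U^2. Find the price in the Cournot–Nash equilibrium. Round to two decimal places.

248.20

Nimbus's profit: π_N = (326 - Q)q_N - (140q_N + q_N²). Setting ∂π_N/∂q_N = 0: 186 - 4q_N - (q_U) = 0.
Umbra's profit: π_U = (326 - Q)q_U - (123q_U + q_U²). Setting ∂π_U/∂q_U = 0: 203 - 4q_U - (q_N) = 0.
Best responses: q_N = (186 - q_U)/4, q_U = (203 - q_N)/4.
Solving the pair: q_N = 541/15, q_U = 626/15.
Total output Q = 389/5, so price P = 326 - 389/5 = 1241/5.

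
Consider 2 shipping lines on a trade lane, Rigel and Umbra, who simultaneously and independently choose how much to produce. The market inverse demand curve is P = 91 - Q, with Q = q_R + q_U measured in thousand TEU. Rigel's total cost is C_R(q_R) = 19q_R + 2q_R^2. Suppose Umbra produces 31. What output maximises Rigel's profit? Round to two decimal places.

6.83

With the rival's output fixed at 31, Rigel's profit is π_R = (91 - 31 - q_R)q_R - (19q_R + 2q_R²) = (60 - q_R)q_R - (19q_R + 2q_R²).
∂π_R/∂q_R = 41 - 6q_R = 0, so q_R = 41/6.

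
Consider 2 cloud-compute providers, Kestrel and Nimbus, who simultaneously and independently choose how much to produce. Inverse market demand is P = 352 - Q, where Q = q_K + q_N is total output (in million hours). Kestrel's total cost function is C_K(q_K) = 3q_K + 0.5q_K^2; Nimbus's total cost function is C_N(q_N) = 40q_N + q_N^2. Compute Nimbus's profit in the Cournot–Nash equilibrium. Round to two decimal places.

5695.36

Kestrel's profit: π_K = (352 - Q)q_K - (3q_K + (1/2)q_K²). Setting ∂π_K/∂q_K = 0: 349 - 3q_K - (q_N) = 0.
Nimbus's first-order condition: 312 - 4q_N - (q_K) = 0.
Rearranging gives the reaction functions q_K = (349 - q_N)/3 and q_N = (312 - q_K)/4.
Solving the pair: q_K = 1084/11, q_N = 587/11.
Price P = 352 - 1671/11 = 200.0909.
Nimbus's profit: 200.0909·(587/11) - 40·(587/11) - (587/11)² = 5695.3554.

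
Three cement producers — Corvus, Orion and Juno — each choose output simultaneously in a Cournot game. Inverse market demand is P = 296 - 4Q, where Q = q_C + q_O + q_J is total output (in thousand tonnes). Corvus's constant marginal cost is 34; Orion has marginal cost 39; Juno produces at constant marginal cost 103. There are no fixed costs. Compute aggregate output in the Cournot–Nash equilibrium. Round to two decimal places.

Corvus's profit: π_C = (296 - 4Q)q_C - (34q_C). Setting ∂π_C/∂q_C = 0: 262 - 8q_C - 4(q_O + q_J) = 0.
Orion's profit: π_O = (296 - 4Q)q_O - (39q_O). Setting ∂π_O/∂q_O = 0: 257 - 8q_O - 4(q_C + q_J) = 0.
Juno's profit: π_J = (296 - 4Q)q_J - (103q_J). Setting ∂π_J/∂q_J = 0: 193 - 8q_J - 4(q_C + q_O) = 0.
Adding the 3 conditions: 712 − 8Q − 8Q = 0, i.e. Q = 89/2.
Back-substituting: q_C = (262 − 178)/4 = 21, q_O = (257 − 178)/4 = 79/4, q_J = (193 − 178)/4 = 15/4.
Total output Q = 21 + 79/4 + 15/4 = 89/2.

44.50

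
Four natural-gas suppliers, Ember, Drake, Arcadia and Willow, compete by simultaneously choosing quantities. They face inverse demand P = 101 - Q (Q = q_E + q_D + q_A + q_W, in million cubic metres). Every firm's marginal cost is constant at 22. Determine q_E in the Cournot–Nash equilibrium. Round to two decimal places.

Each firm earns π_i = (101 - Q)q_i - 22q_i.
First-order condition (treating rivals' output as given): 79 - 2q_i - Σ_{j≠i} q_j = 0.
With identical firms every q_j equals q_i, so Σ_{j≠i} q_j = 3q_i and 79 = 5q_i, giving q_i = 79/5.

15.80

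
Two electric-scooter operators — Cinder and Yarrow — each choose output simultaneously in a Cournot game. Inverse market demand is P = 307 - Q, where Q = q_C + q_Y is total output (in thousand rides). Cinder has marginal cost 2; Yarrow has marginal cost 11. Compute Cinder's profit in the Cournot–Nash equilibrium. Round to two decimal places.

Cinder's profit: π_C = (307 - Q)q_C - (2q_C). Setting ∂π_C/∂q_C = 0: 305 - 2q_C - (q_Y) = 0.
Yarrow's profit: π_Y = (307 - Q)q_Y - (11q_Y). Setting ∂π_Y/∂q_Y = 0: 296 - 2q_Y - (q_C) = 0.
Rearranging gives the reaction functions q_C = (305 - q_Y)/2 and q_Y = (296 - q_C)/2.
Substituting one into the other gives q_C = 314/3 and q_Y = 287/3.
Price P = 307 - 601/3 = 320/3.
Cinder's profit: (320/3 - 2)·(314/3) = 10955.1111.

10955.11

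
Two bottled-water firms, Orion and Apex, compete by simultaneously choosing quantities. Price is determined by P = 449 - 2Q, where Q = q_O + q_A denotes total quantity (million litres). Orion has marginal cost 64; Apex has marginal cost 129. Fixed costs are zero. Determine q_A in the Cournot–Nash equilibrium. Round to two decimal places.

42.50

Orion's profit: π_O = (449 - 2Q)q_O - (64q_O). Setting ∂π_O/∂q_O = 0: 385 - 4q_O - 2(q_A) = 0.
Apex's first-order condition: 320 - 4q_A - 2(q_O) = 0.
Best responses: q_O = (385 - 2q_A)/4, q_A = (320 - 2q_O)/4.
Solving the pair: q_O = 75, q_A = 85/2.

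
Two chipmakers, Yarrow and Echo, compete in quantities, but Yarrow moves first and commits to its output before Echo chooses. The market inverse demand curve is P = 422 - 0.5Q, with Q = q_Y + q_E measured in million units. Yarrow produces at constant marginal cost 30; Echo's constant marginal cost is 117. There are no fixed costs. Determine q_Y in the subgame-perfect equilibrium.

The follower Echo best-responds to any q_Y: π_E = (422 - 0.5Q)q_E - 117q_E.
Follower FOC: 305 - (1/2)q_Y - q_E = 0, so q_E(q_Y) = (305 - (1/2)q_Y).
Yarrow substitutes q_E(q_Y) into its own profit: π_Y = q_Y(422 - (1/2)q_Y - (305 - (1/2)q_Y)/2) - 30q_Y = (539/2 - (1/4)q_Y)q_Y - 30q_Y.
Leader FOC: 479/2 - (1/2)q_Y = 0, so q_Y = 479.
Then q_E = (305 - (1/2)·479) = 131/2.

479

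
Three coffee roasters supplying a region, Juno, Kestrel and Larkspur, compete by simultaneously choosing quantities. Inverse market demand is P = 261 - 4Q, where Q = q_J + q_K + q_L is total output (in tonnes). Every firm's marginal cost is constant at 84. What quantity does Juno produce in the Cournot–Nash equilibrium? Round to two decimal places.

A representative firm's profit is π_i = q_i(261 - 4Q) - 84q_i.
Setting ∂π_i/∂q_i = 0 with rivals' quantities fixed: 177 - 8q_i - 4·Σ_{j≠i} q_j = 0.
By symmetry each firm produces the same amount; substituting Σ_{j≠i} q_j = 2q_i yields q_i = 177/16.

11.06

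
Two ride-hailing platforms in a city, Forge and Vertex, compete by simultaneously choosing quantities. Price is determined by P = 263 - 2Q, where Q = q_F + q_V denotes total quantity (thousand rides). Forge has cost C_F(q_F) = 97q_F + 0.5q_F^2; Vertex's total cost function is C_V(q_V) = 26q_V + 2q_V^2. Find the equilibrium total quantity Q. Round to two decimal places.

47.42

Forge's profit: π_F = (263 - 2Q)q_F - (97q_F + (1/2)q_F²). Setting ∂π_F/∂q_F = 0: 166 - 5q_F - 2(q_V) = 0.
Vertex's first-order condition: 237 - 8q_V - 2(q_F) = 0.
Rearranging gives the reaction functions q_F = (166 - 2q_V)/5 and q_V = (237 - 2q_F)/8.
Substituting one into the other gives q_F = 427/18 and q_V = 853/36.
Total output Q = 427/18 + 853/36 = 569/12.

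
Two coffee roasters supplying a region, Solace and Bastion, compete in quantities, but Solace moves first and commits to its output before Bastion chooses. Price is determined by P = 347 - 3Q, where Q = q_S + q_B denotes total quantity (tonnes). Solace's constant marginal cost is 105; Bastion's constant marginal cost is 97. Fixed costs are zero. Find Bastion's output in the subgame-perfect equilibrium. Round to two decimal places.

The follower Bastion best-responds to any q_S: π_B = (347 - 3Q)q_B - 97q_B.
Follower FOC: 250 - 3q_S - 6q_B = 0, so q_B(q_S) = (250 - 3q_S)/6.
The leader anticipates this reaction. Substituting into P = 347 - 3Q gives P = 222 - (3/2)q_S, so π_S = (222 - (3/2)q_S)q_S - 105q_S.
The leader's first-order condition 117 - 3q_S = 0 yields q_S = 39.
Then q_B = (250 - 3·39)/6 = 133/6.

22.17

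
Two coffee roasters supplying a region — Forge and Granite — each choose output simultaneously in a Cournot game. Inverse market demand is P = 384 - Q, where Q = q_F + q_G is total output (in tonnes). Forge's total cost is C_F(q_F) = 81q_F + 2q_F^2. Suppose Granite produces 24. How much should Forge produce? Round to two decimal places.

46.50

With the rival's output fixed at 24, Forge's profit is π_F = (384 - 24 - q_F)q_F - (81q_F + 2q_F²) = (360 - q_F)q_F - (81q_F + 2q_F²).
∂π_F/∂q_F = 279 - 6q_F = 0, so q_F = 93/2.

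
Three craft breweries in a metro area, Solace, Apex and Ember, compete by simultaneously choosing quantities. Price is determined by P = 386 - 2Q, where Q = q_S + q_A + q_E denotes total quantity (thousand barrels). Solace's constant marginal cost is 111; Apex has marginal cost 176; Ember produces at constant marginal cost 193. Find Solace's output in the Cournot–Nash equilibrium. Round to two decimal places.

52.75

Solace's profit: π_S = (386 - 2Q)q_S - (111q_S). Setting ∂π_S/∂q_S = 0: 275 - 4q_S - 2(q_A + q_E) = 0.
Apex's first-order condition: 210 - 4q_A - 2(q_S + q_E) = 0.
Ember's profit: π_E = (386 - 2Q)q_E - (193q_E). Setting ∂π_E/∂q_E = 0: 193 - 4q_E - 2(q_S + q_A) = 0.
Adding the 3 conditions: 678 − 4Q − 4Q = 0, i.e. Q = 339/4.
Back-substituting: q_S = (275 − 339/2)/2 = 211/4, q_A = (210 − 339/2)/2 = 81/4, q_E = (193 − 339/2)/2 = 47/4.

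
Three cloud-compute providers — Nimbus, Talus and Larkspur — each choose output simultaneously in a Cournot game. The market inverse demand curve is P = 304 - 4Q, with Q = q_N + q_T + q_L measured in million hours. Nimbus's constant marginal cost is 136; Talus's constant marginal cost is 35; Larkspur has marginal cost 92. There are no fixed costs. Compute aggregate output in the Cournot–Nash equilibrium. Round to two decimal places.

Nimbus's profit: π_N = (304 - 4Q)q_N - (136q_N). Setting ∂π_N/∂q_N = 0: 168 - 8q_N - 4(q_T + q_L) = 0.
Talus's first-order condition: 269 - 8q_T - 4(q_N + q_L) = 0.
Larkspur's profit: π_L = (304 - 4Q)q_L - (92q_L). Setting ∂π_L/∂q_L = 0: 212 - 8q_L - 4(q_N + q_T) = 0.
Adding the 3 conditions: 649 − 8Q − 8Q = 0, i.e. Q = 649/16.
Back-substituting: q_N = (168 − 649/4)/4 = 23/16, q_T = (269 − 649/4)/4 = 427/16, q_L = (212 − 649/4)/4 = 199/16.
Total output Q = 23/16 + 427/16 + 199/16 = 649/16.

40.56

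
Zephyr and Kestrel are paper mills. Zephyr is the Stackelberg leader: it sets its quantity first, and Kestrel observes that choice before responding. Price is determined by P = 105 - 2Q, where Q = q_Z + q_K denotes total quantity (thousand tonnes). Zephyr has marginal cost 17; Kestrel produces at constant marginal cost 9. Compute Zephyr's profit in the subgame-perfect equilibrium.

The follower Kestrel best-responds to any q_Z: π_K = (105 - 2Q)q_K - 9q_K.
Follower FOC: 96 - 2q_Z - 4q_K = 0, so q_K(q_Z) = (96 - 2q_Z)/4.
Zephyr substitutes q_K(q_Z) into its own profit: π_Z = q_Z(105 - 2q_Z - (96 - 2q_Z)/2) - 17q_Z = (57 - q_Z)q_Z - 17q_Z.
Leader FOC: 40 - 2q_Z = 0, so q_Z = 20.
Then q_K = (96 - 2·20)/4 = 14.
Price P = 105 - 2·34 = 37.
Zephyr's profit: (37 - 17)·20 = 400.

400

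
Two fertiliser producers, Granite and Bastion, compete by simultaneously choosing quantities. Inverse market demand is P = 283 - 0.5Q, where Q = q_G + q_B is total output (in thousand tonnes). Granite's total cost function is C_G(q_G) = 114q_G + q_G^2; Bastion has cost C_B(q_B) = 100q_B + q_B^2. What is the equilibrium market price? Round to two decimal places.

Granite's profit: π_G = (283 - 0.5Q)q_G - (114q_G + q_G²). Setting ∂π_G/∂q_G = 0: 169 - 3q_G - (1/2)(q_B) = 0.
Bastion's first-order condition: 183 - 3q_B - (1/2)(q_G) = 0.
So q_G = (169 - (1/2)q_B)/3 and q_B = (183 - (1/2)q_G)/3.
Substituting one into the other gives q_G = 1662/35 and q_B = 1858/35.
Total output Q = 704/7, so price P = 283 - (1/2)·(704/7) = 1629/7.

232.71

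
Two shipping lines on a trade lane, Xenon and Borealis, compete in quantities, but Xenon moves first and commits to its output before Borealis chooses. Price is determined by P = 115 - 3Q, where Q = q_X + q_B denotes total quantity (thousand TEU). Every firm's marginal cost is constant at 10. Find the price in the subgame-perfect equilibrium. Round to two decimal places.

Solve by backward induction. Given q_X, the follower Borealis maximises π_B = (115 - 3q_X - 3q_B)q_B - 10q_B.
Setting the follower's marginal profit to zero, 105 - 3q_X - 6q_B = 0, i.e. q_B = (105 - 3q_X)/6.
The leader anticipates this reaction. Substituting into P = 115 - 3Q gives P = 125/2 - (3/2)q_X, so π_X = (125/2 - (3/2)q_X)q_X - 10q_X.
The leader's first-order condition 105/2 - 3q_X = 0 yields q_X = 35/2.
Then q_B = (105 - 3·(35/2))/6 = 35/4.
Total output Q = 105/4, so price P = 115 - 3·(105/4) = 145/4.

36.25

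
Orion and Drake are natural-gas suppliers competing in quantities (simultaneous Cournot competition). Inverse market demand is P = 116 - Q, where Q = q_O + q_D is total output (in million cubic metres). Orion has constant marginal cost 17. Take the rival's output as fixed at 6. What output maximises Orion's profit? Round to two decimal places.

With the rival's output fixed at 6, Orion's profit is π_O = (116 - 6 - q_O)q_O - (17q_O) = (110 - q_O)q_O - (17q_O).
∂π_O/∂q_O = 93 - 2q_O = 0, so q_O = 93/2.

46.50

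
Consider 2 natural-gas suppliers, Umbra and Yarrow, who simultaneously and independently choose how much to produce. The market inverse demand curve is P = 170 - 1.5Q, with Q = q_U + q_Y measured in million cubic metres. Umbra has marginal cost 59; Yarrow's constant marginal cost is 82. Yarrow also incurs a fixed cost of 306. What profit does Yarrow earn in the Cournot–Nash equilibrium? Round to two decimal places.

6.96

Umbra's profit: π_U = (170 - 1.5Q)q_U - (59q_U). Setting ∂π_U/∂q_U = 0: 111 - 3q_U - (3/2)(q_Y) = 0.
Yarrow's first-order condition: 88 - 3q_Y - (3/2)(q_U) = 0.
Best responses: q_U = (111 - (3/2)q_Y)/3, q_Y = (88 - (3/2)q_U)/3.
Solving the pair: q_U = 268/9, q_Y = 130/9.
Price P = 170 - (3/2)·(398/9) = 311/3.
Yarrow's profit: (311/3 - 82)·(130/9) - 306 = 188/27.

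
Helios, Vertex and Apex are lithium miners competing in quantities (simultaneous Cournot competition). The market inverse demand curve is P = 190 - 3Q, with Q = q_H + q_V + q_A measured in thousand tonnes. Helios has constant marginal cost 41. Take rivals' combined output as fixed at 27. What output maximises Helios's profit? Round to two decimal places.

With rivals' combined output fixed at 27, Helios's profit is π_H = (190 - 3·27 - 3q_H)q_H - (41q_H) = (109 - 3q_H)q_H - (41q_H).
∂π_H/∂q_H = 68 - 6q_H = 0, so q_H = 34/3.

11.33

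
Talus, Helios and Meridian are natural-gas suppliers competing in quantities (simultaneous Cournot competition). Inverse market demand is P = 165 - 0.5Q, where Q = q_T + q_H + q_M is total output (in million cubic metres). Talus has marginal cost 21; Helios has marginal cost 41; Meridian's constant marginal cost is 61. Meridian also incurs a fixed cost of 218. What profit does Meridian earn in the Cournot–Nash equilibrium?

24

Talus's profit: π_T = (165 - 0.5Q)q_T - (21q_T). Setting ∂π_T/∂q_T = 0: 144 - q_T - (1/2)(q_H + q_M) = 0.
Helios's first-order condition: 124 - q_H - (1/2)(q_T + q_M) = 0.
Meridian's profit: π_M = (165 - 0.5Q)q_M - (61q_M). Setting ∂π_M/∂q_M = 0: 104 - q_M - (1/2)(q_T + q_H) = 0.
Adding the 3 first-order conditions: 372 − 2Q = 0, so Q = 186.
Back-substituting: q_T = (144 − 93)/(1/2) = 102, q_H = (124 − 93)/(1/2) = 62, q_M = (104 − 93)/(1/2) = 22.
Price P = 165 - (1/2)·186 = 72.
Meridian's profit: (72 - 61)·22 - 218 = 24.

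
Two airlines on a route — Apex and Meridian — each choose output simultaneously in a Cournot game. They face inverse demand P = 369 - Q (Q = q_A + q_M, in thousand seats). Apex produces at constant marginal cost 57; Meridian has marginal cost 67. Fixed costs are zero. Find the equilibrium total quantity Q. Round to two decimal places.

204.67

Apex's profit: π_A = (369 - Q)q_A - (57q_A). Setting ∂π_A/∂q_A = 0: 312 - 2q_A - (q_M) = 0.
Meridian's first-order condition: 302 - 2q_M - (q_A) = 0.
Best responses: q_A = (312 - q_M)/2, q_M = (302 - q_A)/2.
Solving the pair: q_A = 322/3, q_M = 292/3.
Total output Q = 322/3 + 292/3 = 614/3.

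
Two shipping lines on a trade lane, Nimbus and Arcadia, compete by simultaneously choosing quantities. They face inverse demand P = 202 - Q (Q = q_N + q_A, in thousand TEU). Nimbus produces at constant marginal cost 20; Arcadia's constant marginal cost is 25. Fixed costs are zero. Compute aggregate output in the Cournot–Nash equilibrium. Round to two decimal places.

119.67

Nimbus's profit: π_N = (202 - Q)q_N - (20q_N). Setting ∂π_N/∂q_N = 0: 182 - 2q_N - (q_A) = 0.
Arcadia's first-order condition: 177 - 2q_A - (q_N) = 0.
Rearranging gives the reaction functions q_N = (182 - q_A)/2 and q_A = (177 - q_N)/2.
Substituting one into the other gives q_N = 187/3 and q_A = 172/3.
Total output Q = 187/3 + 172/3 = 359/3.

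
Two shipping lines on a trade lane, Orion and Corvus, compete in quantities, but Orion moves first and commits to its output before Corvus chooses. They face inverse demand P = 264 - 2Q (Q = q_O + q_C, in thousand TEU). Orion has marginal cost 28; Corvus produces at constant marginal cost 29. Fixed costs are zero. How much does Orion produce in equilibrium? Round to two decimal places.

The follower Corvus best-responds to any q_O: π_C = (264 - 2Q)q_C - 29q_C.
Setting the follower's marginal profit to zero, 235 - 2q_O - 4q_C = 0, i.e. q_C = (235 - 2q_O)/4.
The leader anticipates this reaction. Substituting into P = 264 - 2Q gives P = 293/2 - q_O, so π_O = (293/2 - q_O)q_O - 28q_O.
Leader FOC: 237/2 - 2q_O = 0, so q_O = 237/4.
Then q_C = (235 - 2·(237/4))/4 = 233/8.

59.25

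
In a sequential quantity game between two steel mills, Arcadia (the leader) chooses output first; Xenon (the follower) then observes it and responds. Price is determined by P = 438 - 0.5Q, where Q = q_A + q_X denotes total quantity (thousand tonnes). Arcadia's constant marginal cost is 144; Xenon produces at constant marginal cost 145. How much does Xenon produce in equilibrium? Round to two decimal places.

145.50

Solve by backward induction. Given q_A, the follower Xenon maximises π_X = (438 - (1/2)q_A - (1/2)q_X)q_X - 145q_X.
Setting the follower's marginal profit to zero, 293 - (1/2)q_A - q_X = 0, i.e. q_X = (293 - (1/2)q_A).
The leader anticipates this reaction. Substituting into P = 438 - 0.5Q gives P = 583/2 - (1/4)q_A, so π_A = (583/2 - (1/4)q_A)q_A - 144q_A.
Leader FOC: 295/2 - (1/2)q_A = 0, so q_A = 295.
Then q_X = (293 - (1/2)·295) = 291/2.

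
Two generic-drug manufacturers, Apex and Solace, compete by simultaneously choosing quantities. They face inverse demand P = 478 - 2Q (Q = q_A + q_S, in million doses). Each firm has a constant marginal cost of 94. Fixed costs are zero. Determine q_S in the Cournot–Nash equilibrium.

Each firm earns π_i = (478 - 2Q)q_i - 94q_i.
Setting ∂π_i/∂q_i = 0 with rivals' quantities fixed: 384 - 4q_i - 2q_j = 0.
By symmetry each firm produces the same amount; substituting q_j = q_i yields q_i = 384/6 = 64.

64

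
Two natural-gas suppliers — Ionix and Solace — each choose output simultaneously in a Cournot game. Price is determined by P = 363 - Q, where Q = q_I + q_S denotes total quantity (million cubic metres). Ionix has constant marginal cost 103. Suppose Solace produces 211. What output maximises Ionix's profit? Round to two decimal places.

24.50

With the rival's output fixed at 211, Ionix's profit is π_I = (363 - 211 - q_I)q_I - (103q_I) = (152 - q_I)q_I - (103q_I).
∂π_I/∂q_I = 49 - 2q_I = 0, so q_I = 49/2.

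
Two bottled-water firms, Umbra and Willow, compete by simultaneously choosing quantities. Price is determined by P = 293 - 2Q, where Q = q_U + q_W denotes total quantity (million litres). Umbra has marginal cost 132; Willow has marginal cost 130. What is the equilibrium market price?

185

Umbra's profit: π_U = (293 - 2Q)q_U - (132q_U). Setting ∂π_U/∂q_U = 0: 161 - 4q_U - 2(q_W) = 0.
Willow's profit: π_W = (293 - 2Q)q_W - (130q_W). Setting ∂π_W/∂q_W = 0: 163 - 4q_W - 2(q_U) = 0.
Rearranging gives the reaction functions q_U = (161 - 2q_W)/4 and q_W = (163 - 2q_U)/4.
Solving the pair: q_U = 53/2, q_W = 55/2.
Total output Q = 54, so price P = 293 - 2·54 = 185.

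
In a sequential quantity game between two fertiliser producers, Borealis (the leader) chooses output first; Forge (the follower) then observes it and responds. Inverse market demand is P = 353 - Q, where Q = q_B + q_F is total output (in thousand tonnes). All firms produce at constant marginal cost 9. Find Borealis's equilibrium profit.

14792

The follower Forge best-responds to any q_B: π_F = (353 - Q)q_F - 9q_F.
Follower FOC: 344 - q_B - 2q_F = 0, so q_F(q_B) = (344 - q_B)/2.
Borealis substitutes q_F(q_B) into its own profit: π_B = q_B(353 - q_B - (344 - q_B)/2) - 9q_B = (181 - (1/2)q_B)q_B - 9q_B.
The leader's first-order condition 172 - q_B = 0 yields q_B = 172.
Then q_F = (344 - 172)/2 = 86.
Price P = 353 - 258 = 95.
Borealis's profit: (95 - 9)·172 = 14792.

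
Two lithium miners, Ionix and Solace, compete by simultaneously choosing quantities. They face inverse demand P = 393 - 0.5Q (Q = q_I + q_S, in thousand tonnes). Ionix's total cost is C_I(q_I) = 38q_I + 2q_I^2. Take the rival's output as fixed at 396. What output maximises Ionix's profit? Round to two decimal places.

31.40

With the rival's output fixed at 396, Ionix's profit is π_I = (393 - (1/2)·396 - (1/2)q_I)q_I - (38q_I + 2q_I²) = (195 - (1/2)q_I)q_I - (38q_I + 2q_I²).
∂π_I/∂q_I = 157 - 5q_I = 0, so q_I = 157/5.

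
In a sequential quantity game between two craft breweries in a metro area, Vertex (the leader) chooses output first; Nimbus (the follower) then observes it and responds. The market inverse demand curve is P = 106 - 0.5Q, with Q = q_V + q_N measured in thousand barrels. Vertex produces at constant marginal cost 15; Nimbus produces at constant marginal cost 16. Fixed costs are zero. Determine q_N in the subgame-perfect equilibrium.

The follower Nimbus best-responds to any q_V: π_N = (106 - 0.5Q)q_N - 16q_N.
Follower FOC: 90 - (1/2)q_V - q_N = 0, so q_N(q_V) = (90 - (1/2)q_V).
The leader anticipates this reaction. Substituting into P = 106 - 0.5Q gives P = 61 - (1/4)q_V, so π_V = (61 - (1/4)q_V)q_V - 15q_V.
Leader FOC: 46 - (1/2)q_V = 0, so q_V = 92.
Then q_N = (90 - (1/2)·92) = 44.

44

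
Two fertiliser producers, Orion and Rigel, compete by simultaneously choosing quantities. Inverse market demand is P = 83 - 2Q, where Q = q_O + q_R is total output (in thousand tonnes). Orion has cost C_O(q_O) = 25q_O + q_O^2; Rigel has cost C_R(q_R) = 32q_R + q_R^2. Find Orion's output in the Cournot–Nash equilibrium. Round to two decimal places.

Orion's profit: π_O = (83 - 2Q)q_O - (25q_O + q_O²). Setting ∂π_O/∂q_O = 0: 58 - 6q_O - 2(q_R) = 0.
Rigel's first-order condition: 51 - 6q_R - 2(q_O) = 0.
Rearranging gives the reaction functions q_O = (58 - 2q_R)/6 and q_R = (51 - 2q_O)/6.
Substituting one into the other gives q_O = 123/16 and q_R = 95/16.

7.69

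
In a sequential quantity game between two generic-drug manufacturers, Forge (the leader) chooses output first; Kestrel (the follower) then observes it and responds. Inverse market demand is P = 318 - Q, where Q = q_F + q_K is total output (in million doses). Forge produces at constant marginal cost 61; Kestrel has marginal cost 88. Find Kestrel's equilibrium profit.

The follower Kestrel best-responds to any q_F: π_K = (318 - Q)q_K - 88q_K.
Setting the follower's marginal profit to zero, 230 - q_F - 2q_K = 0, i.e. q_K = (230 - q_F)/2.
The leader anticipates this reaction. Substituting into P = 318 - Q gives P = 203 - (1/2)q_F, so π_F = (203 - (1/2)q_F)q_F - 61q_F.
Leader FOC: 142 - q_F = 0, so q_F = 142.
Then q_K = (230 - 142)/2 = 44.
Price P = 318 - 186 = 132.
Kestrel's profit: (132 - 88)·44 = 1936.

1936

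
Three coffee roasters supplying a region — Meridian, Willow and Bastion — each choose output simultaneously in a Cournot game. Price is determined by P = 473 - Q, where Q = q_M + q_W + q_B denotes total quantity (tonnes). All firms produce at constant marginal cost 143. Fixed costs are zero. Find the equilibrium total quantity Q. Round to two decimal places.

Each firm earns π_i = (473 - Q)q_i - 143q_i.
Setting ∂π_i/∂q_i = 0 with rivals' quantities fixed: 330 - 2q_i - Σ_{j≠i} q_j = 0.
With identical firms every q_j equals q_i, so Σ_{j≠i} q_j = 2q_i and 330 = 4q_i, giving q_i = 165/2.
Total output Q = 165/2 + 165/2 + 165/2 = 495/2.

247.50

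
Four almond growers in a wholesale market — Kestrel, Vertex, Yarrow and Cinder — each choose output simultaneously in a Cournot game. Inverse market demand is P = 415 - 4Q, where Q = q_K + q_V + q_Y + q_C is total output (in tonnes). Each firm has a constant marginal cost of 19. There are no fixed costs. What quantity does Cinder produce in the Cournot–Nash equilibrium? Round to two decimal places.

19.80

A representative firm's profit is π_i = q_i(415 - 4Q) - 19q_i.
First-order condition (treating rivals' output as given): 396 - 8q_i - 4·Σ_{j≠i} q_j = 0.
By symmetry each firm produces the same amount; substituting Σ_{j≠i} q_j = 3q_i yields q_i = 396/20 = 99/5.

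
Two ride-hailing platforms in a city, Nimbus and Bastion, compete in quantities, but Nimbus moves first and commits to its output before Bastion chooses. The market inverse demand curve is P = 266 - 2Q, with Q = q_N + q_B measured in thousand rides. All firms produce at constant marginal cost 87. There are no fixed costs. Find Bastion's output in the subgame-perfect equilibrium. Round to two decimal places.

Solve by backward induction. Given q_N, the follower Bastion maximises π_B = (266 - 2q_N - 2q_B)q_B - 87q_B.
Setting the follower's marginal profit to zero, 179 - 2q_N - 4q_B = 0, i.e. q_B = (179 - 2q_N)/4.
The leader anticipates this reaction. Substituting into P = 266 - 2Q gives P = 353/2 - q_N, so π_N = (353/2 - q_N)q_N - 87q_N.
Maximising: ∂π_N/∂q_N = 179/2 - 2q_N = 0, giving q_N = 179/4.
Then q_B = (179 - 2·(179/4))/4 = 179/8.

22.38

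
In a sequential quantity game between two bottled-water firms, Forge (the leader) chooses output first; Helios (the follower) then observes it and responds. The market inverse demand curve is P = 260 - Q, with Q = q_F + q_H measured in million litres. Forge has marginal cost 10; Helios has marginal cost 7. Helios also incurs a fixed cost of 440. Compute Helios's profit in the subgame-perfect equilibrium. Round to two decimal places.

3752.56

Solve by backward induction. Given q_F, the follower Helios maximises π_H = (260 - q_F - q_H)q_H - 7q_H.
Setting the follower's marginal profit to zero, 253 - q_F - 2q_H = 0, i.e. q_H = (253 - q_F)/2.
The leader anticipates this reaction. Substituting into P = 260 - Q gives P = 267/2 - (1/2)q_F, so π_F = (267/2 - (1/2)q_F)q_F - 10q_F.
Maximising: ∂π_F/∂q_F = 247/2 - q_F = 0, giving q_F = 247/2.
Then q_H = (253 - 247/2)/2 = 259/4.
Price P = 260 - 753/4 = 287/4.
Helios's profit: (287/4 - 7)·(259/4) - 440 = 3752.5625.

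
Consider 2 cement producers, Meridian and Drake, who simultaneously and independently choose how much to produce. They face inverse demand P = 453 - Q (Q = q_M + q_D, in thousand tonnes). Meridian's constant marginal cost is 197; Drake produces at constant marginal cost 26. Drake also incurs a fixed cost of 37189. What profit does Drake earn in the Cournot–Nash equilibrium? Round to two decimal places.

Meridian's profit: π_M = (453 - Q)q_M - (197q_M). Setting ∂π_M/∂q_M = 0: 256 - 2q_M - (q_D) = 0.
Drake's profit: π_D = (453 - Q)q_D - (26q_D). Setting ∂π_D/∂q_D = 0: 427 - 2q_D - (q_M) = 0.
Rearranging gives the reaction functions q_M = (256 - q_D)/2 and q_D = (427 - q_M)/2.
Solving the pair: q_M = 85/3, q_D = 598/3.
Price P = 453 - 683/3 = 676/3.
Drake's profit: (676/3 - 26)·(598/3) - 37189 = 2544.7778.

2544.78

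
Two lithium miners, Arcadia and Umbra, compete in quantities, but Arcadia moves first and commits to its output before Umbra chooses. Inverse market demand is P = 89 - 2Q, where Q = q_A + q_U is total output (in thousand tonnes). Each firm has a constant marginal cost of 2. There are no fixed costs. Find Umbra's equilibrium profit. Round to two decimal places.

The follower Umbra best-responds to any q_A: π_U = (89 - 2Q)q_U - 2q_U.
∂π_U/∂q_U = 87 - 2q_A - 4q_U = 0 gives the reaction function q_U = (87 - 2q_A)/4.
Arcadia substitutes q_U(q_A) into its own profit: π_A = q_A(89 - 2q_A - (87 - 2q_A)/2) - 2q_A = (91/2 - q_A)q_A - 2q_A.
The leader's first-order condition 87/2 - 2q_A = 0 yields q_A = 87/4.
Then q_U = (87 - 2·(87/4))/4 = 87/8.
Price P = 89 - 2·(261/8) = 95/4.
Umbra's profit: (95/4 - 2)·(87/8) = 236.5313.

236.53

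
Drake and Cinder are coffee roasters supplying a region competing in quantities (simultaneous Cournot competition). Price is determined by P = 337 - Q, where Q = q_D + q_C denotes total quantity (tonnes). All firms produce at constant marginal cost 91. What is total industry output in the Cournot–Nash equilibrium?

164

A representative firm's profit is π_i = q_i(337 - Q) - 91q_i.
First-order condition (treating rivals' output as given): 246 - 2q_i - q_j = 0.
By symmetry each firm produces the same amount; substituting q_j = q_i yields q_i = 246/3 = 82.
Total output Q = 82 + 82 = 164.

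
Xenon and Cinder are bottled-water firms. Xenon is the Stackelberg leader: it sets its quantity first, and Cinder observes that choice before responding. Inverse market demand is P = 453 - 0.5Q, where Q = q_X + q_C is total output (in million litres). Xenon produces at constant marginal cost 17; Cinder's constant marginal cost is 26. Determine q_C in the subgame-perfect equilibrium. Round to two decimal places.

The follower Cinder best-responds to any q_X: π_C = (453 - 0.5Q)q_C - 26q_C.
Follower FOC: 427 - (1/2)q_X - q_C = 0, so q_C(q_X) = (427 - (1/2)q_X).
Xenon substitutes q_C(q_X) into its own profit: π_X = q_X(453 - (1/2)q_X - (427 - (1/2)q_X)/2) - 17q_X = (479/2 - (1/4)q_X)q_X - 17q_X.
Maximising: ∂π_X/∂q_X = 445/2 - (1/2)q_X = 0, giving q_X = 445.
Then q_C = (427 - (1/2)·445) = 409/2.

204.50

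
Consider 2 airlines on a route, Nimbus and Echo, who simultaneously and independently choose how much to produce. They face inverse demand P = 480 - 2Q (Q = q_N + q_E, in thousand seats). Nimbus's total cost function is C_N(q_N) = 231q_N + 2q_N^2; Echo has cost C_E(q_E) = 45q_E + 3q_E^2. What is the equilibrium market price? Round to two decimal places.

Nimbus's profit: π_N = (480 - 2Q)q_N - (231q_N + 2q_N²). Setting ∂π_N/∂q_N = 0: 249 - 8q_N - 2(q_E) = 0.
Echo's profit: π_E = (480 - 2Q)q_E - (45q_E + 3q_E²). Setting ∂π_E/∂q_E = 0: 435 - 10q_E - 2(q_N) = 0.
Best responses: q_N = (249 - 2q_E)/8, q_E = (435 - 2q_N)/10.
Substituting one into the other gives q_N = 405/19 and q_E = 1491/38.
Total output Q = 60.5526, so price P = 480 - 2·60.5526 = 358.8947.

358.89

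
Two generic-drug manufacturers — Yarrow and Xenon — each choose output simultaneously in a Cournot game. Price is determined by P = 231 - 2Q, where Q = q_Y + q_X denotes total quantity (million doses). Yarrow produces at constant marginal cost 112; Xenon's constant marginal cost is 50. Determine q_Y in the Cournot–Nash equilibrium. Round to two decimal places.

9.50

Yarrow's profit: π_Y = (231 - 2Q)q_Y - (112q_Y). Setting ∂π_Y/∂q_Y = 0: 119 - 4q_Y - 2(q_X) = 0.
Xenon's first-order condition: 181 - 4q_X - 2(q_Y) = 0.
Best responses: q_Y = (119 - 2q_X)/4, q_X = (181 - 2q_Y)/4.
Solving the pair: q_Y = 19/2, q_X = 81/2.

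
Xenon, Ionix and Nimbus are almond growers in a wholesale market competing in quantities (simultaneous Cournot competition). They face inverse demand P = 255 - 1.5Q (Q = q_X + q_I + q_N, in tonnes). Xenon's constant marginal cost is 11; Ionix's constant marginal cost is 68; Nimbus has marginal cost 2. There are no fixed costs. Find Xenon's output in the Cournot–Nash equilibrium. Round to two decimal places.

Xenon's profit: π_X = (255 - 1.5Q)q_X - (11q_X). Setting ∂π_X/∂q_X = 0: 244 - 3q_X - (3/2)(q_I + q_N) = 0.
Ionix's profit: π_I = (255 - 1.5Q)q_I - (68q_I). Setting ∂π_I/∂q_I = 0: 187 - 3q_I - (3/2)(q_X + q_N) = 0.
Nimbus's profit: π_N = (255 - 1.5Q)q_N - (2q_N). Setting ∂π_N/∂q_N = 0: 253 - 3q_N - (3/2)(q_X + q_I) = 0.
Summing all 3 equations gives 684 − 6Q = 0, hence Q = 114.
Back-substituting: q_X = (244 − 171)/(3/2) = 146/3, q_I = (187 − 171)/(3/2) = 32/3, q_N = (253 − 171)/(3/2) = 164/3.

48.67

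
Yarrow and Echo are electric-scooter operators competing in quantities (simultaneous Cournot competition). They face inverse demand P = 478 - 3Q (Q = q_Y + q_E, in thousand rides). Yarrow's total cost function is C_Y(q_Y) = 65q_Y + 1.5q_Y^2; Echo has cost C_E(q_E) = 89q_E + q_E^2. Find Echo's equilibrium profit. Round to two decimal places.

5156.61

Yarrow's profit: π_Y = (478 - 3Q)q_Y - (65q_Y + (3/2)q_Y²). Setting ∂π_Y/∂q_Y = 0: 413 - 9q_Y - 3(q_E) = 0.
Echo's first-order condition: 389 - 8q_E - 3(q_Y) = 0.
So q_Y = (413 - 3q_E)/9 and q_E = (389 - 3q_Y)/8.
Solving the pair: q_Y = 33.9206, q_E = 754/21.
Price P = 478 - 3·69.8254 = 268.5238.
Echo's profit: 268.5238·(754/21) - 89·(754/21) - (754/21)² = 5156.6077.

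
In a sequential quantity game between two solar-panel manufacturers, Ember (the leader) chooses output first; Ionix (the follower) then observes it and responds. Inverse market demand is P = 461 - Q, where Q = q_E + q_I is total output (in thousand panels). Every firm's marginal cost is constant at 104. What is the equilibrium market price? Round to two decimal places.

Solve by backward induction. Given q_E, the follower Ionix maximises π_I = (461 - q_E - q_I)q_I - 104q_I.
Setting the follower's marginal profit to zero, 357 - q_E - 2q_I = 0, i.e. q_I = (357 - q_E)/2.
Ember substitutes q_I(q_E) into its own profit: π_E = q_E(461 - q_E - (357 - q_E)/2) - 104q_E = (565/2 - (1/2)q_E)q_E - 104q_E.
Maximising: ∂π_E/∂q_E = 357/2 - q_E = 0, giving q_E = 357/2.
Then q_I = (357 - 357/2)/2 = 357/4.
Total output Q = 1071/4, so price P = 461 - 1071/4 = 773/4.

193.25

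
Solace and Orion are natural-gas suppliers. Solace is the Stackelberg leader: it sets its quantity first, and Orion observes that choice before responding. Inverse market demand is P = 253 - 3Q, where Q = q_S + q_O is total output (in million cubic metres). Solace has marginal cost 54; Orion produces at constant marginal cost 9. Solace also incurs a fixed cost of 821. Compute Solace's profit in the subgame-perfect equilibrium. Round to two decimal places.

167.17

The follower Orion best-responds to any q_S: π_O = (253 - 3Q)q_O - 9q_O.
∂π_O/∂q_O = 244 - 3q_S - 6q_O = 0 gives the reaction function q_O = (244 - 3q_S)/6.
Solace substitutes q_O(q_S) into its own profit: π_S = q_S(253 - 3q_S - (244 - 3q_S)/2) - 54q_S = (131 - (3/2)q_S)q_S - 54q_S.
The leader's first-order condition 77 - 3q_S = 0 yields q_S = 77/3.
Then q_O = (244 - 3·(77/3))/6 = 167/6.
Price P = 253 - 3·(107/2) = 185/2.
Solace's profit: (185/2 - 54)·(77/3) - 821 = 1003/6.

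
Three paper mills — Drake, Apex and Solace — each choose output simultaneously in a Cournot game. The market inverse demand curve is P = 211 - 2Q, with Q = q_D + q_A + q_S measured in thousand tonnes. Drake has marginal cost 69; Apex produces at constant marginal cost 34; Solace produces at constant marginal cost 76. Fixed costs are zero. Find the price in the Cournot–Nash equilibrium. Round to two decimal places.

Drake's profit: π_D = (211 - 2Q)q_D - (69q_D). Setting ∂π_D/∂q_D = 0: 142 - 4q_D - 2(q_A + q_S) = 0.
Apex's first-order condition: 177 - 4q_A - 2(q_D + q_S) = 0.
Solace's first-order condition: 135 - 4q_S - 2(q_D + q_A) = 0.
Summing all 3 equations gives 454 − 8Q = 0, hence Q = 227/4.
Back-substituting: q_D = (142 − 227/2)/2 = 57/4, q_A = (177 − 227/2)/2 = 127/4, q_S = (135 − 227/2)/2 = 43/4.
Total output Q = 227/4, so price P = 211 - 2·(227/4) = 195/2.

97.50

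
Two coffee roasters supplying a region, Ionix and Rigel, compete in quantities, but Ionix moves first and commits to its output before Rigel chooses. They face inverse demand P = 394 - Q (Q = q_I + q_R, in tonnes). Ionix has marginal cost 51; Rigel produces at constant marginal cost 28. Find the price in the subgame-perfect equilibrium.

Solve by backward induction. Given q_I, the follower Rigel maximises π_R = (394 - q_I - q_R)q_R - 28q_R.
∂π_R/∂q_R = 366 - q_I - 2q_R = 0 gives the reaction function q_R = (366 - q_I)/2.
Ionix substitutes q_R(q_I) into its own profit: π_I = q_I(394 - q_I - (366 - q_I)/2) - 51q_I = (211 - (1/2)q_I)q_I - 51q_I.
Leader FOC: 160 - q_I = 0, so q_I = 160.
Then q_R = (366 - 160)/2 = 103.
Total output Q = 263, so price P = 394 - 263 = 131.

131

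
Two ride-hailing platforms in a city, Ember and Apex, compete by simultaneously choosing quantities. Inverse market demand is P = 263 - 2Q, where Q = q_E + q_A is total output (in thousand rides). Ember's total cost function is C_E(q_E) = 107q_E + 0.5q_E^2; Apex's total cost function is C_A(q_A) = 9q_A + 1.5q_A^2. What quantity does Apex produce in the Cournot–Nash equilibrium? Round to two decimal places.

30.90

Ember's profit: π_E = (263 - 2Q)q_E - (107q_E + (1/2)q_E²). Setting ∂π_E/∂q_E = 0: 156 - 5q_E - 2(q_A) = 0.
Apex's profit: π_A = (263 - 2Q)q_A - (9q_A + (3/2)q_A²). Setting ∂π_A/∂q_A = 0: 254 - 7q_A - 2(q_E) = 0.
Best responses: q_E = (156 - 2q_A)/5, q_A = (254 - 2q_E)/7.
Substituting one into the other gives q_E = 584/31 and q_A = 958/31.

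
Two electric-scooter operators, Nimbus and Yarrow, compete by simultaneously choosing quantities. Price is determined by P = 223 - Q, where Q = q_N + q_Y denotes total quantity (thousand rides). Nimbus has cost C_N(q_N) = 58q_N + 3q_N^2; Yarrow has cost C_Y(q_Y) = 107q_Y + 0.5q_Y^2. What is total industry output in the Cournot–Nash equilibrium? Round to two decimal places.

49.65

Nimbus's profit: π_N = (223 - Q)q_N - (58q_N + 3q_N²). Setting ∂π_N/∂q_N = 0: 165 - 8q_N - (q_Y) = 0.
Yarrow's first-order condition: 116 - 3q_Y - (q_N) = 0.
So q_N = (165 - q_Y)/8 and q_Y = (116 - q_N)/3.
Substituting one into the other gives q_N = 379/23 and q_Y = 763/23.
Total output Q = 379/23 + 763/23 = 1142/23.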